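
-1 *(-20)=20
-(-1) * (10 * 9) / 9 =10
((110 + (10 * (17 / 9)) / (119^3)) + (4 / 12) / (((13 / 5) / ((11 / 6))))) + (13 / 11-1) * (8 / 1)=3166436107 / 28350322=111.69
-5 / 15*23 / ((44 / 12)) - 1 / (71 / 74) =-2447 / 781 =-3.13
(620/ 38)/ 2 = 155/ 19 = 8.16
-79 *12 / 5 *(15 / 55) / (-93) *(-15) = -2844 / 341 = -8.34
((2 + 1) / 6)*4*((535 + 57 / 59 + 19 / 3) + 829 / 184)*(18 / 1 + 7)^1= 445208525 / 16284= 27340.24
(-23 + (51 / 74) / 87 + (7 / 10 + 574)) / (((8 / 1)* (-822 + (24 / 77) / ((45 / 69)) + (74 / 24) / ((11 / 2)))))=-683739903 / 8139438932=-0.08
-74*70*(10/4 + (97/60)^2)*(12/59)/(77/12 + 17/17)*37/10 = -352826894/131275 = -2687.69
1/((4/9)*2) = 9/8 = 1.12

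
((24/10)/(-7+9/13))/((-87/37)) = 962/5945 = 0.16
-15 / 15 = -1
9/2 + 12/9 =35/6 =5.83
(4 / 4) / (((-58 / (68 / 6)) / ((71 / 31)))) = -0.45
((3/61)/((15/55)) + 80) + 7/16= 78683/976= 80.62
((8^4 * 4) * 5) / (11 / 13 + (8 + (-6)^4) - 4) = 1064960 / 16911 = 62.97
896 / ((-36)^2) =0.69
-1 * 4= -4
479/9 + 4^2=623/9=69.22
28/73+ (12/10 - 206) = -74612/365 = -204.42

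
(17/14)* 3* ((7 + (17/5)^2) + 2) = 13107/175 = 74.90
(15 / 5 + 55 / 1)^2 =3364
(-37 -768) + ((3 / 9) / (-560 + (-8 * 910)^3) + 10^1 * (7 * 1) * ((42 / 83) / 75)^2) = -160474395339645607441 / 199347864058938000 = -805.00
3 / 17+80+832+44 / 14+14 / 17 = 6413 / 7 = 916.14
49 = 49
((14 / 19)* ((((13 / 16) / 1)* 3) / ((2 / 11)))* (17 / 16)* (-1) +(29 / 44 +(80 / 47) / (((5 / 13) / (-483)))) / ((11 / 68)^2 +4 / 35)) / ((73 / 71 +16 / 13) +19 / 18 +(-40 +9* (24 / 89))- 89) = 123.52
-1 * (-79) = 79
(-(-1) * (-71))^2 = 5041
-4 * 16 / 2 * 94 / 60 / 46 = -1.09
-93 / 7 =-13.29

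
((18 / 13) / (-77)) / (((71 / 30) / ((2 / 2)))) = -540 / 71071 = -0.01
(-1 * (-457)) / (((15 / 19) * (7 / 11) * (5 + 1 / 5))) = 174.93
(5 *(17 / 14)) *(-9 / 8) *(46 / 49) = -6.41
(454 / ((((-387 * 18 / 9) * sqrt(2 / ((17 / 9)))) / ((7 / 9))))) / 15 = -1589 * sqrt(34) / 313470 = -0.03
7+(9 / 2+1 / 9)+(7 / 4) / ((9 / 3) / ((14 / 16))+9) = 12269 / 1044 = 11.75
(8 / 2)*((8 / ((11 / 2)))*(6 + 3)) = 576 / 11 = 52.36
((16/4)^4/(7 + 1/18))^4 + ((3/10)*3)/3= 4508685649082883/2601446410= 1733145.70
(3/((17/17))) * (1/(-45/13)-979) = -44068/15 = -2937.87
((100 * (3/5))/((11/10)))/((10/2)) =120/11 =10.91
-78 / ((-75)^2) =-26 / 1875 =-0.01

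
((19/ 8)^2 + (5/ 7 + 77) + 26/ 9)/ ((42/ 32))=347735/ 5292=65.71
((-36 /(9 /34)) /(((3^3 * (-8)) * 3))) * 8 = 136 /81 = 1.68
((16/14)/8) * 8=8/7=1.14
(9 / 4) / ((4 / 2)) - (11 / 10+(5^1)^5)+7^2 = -123039 / 40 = -3075.98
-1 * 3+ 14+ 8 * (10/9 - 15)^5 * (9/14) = -122069807303/45927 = -2657909.45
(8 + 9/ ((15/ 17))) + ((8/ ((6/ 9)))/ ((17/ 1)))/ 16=6203/ 340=18.24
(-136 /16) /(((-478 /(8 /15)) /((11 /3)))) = 374 /10755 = 0.03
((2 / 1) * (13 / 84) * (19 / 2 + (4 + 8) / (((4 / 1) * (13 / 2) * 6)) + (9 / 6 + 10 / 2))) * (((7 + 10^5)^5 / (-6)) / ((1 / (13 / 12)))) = -27179510831423196361804164619 / 3024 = -8987933475999734246628361.00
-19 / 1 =-19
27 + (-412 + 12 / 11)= -4223 / 11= -383.91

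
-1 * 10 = -10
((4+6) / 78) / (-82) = -5 / 3198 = -0.00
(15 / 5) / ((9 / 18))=6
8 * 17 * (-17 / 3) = -770.67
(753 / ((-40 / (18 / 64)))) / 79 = -0.07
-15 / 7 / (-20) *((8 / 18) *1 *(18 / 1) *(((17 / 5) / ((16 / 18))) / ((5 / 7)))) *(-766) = -3515.94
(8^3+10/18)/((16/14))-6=442.49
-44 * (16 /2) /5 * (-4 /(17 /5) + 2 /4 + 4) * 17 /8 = -2486 /5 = -497.20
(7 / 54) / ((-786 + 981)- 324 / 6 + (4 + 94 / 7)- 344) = -49 / 70146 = -0.00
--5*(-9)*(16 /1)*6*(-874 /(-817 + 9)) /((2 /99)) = -23362020 /101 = -231307.13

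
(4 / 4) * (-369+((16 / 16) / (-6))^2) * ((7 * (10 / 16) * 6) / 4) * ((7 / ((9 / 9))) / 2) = -3254335 / 384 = -8474.83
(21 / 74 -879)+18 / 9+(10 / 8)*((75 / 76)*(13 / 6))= -874.04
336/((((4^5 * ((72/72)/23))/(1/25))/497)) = 240051/1600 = 150.03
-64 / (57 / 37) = -41.54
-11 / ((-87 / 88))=968 / 87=11.13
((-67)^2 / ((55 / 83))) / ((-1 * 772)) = -372587 / 42460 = -8.78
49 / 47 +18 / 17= 1679 / 799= 2.10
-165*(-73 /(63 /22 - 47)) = -264990 /971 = -272.90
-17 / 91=-0.19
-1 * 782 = -782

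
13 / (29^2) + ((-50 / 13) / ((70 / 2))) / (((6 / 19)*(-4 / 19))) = 1532201 / 918372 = 1.67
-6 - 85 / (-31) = -101 / 31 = -3.26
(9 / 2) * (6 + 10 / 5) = 36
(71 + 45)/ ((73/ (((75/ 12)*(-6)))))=-4350/ 73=-59.59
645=645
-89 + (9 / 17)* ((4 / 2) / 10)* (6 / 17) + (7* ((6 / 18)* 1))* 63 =83864 / 1445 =58.04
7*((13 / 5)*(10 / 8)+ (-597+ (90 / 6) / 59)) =-980455 / 236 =-4154.47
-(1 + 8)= -9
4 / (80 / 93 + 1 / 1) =2.15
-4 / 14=-2 / 7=-0.29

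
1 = 1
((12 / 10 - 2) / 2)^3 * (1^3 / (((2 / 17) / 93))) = -6324 / 125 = -50.59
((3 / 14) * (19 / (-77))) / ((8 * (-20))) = 57 / 172480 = 0.00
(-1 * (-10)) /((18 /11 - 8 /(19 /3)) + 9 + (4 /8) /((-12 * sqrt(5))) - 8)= 10483440 * sqrt(5) /237179039 + 1727510400 /237179039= 7.38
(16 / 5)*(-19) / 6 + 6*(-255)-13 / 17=-392929 / 255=-1540.90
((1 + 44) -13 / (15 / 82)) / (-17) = 23 / 15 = 1.53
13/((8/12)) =39/2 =19.50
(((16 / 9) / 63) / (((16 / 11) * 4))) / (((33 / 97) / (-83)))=-8051 / 6804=-1.18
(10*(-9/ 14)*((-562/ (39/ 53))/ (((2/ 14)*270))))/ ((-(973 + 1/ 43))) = -640399/ 4895280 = -0.13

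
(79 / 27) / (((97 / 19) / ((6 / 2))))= 1501 / 873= 1.72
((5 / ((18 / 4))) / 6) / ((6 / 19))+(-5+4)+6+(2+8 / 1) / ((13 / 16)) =37685 / 2106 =17.89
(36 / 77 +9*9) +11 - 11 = 6273 / 77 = 81.47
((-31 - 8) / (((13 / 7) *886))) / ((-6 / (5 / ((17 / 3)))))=105 / 30124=0.00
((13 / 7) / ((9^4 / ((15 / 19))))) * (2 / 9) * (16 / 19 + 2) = 260 / 1842183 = 0.00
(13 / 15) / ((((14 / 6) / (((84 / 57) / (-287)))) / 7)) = -52 / 3895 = -0.01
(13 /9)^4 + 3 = 48244 /6561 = 7.35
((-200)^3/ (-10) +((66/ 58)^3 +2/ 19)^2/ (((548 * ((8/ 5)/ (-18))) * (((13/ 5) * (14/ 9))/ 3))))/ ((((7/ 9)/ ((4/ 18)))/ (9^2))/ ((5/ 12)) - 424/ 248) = -286808855070724601338081125/ 575759380640343643744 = -498140.13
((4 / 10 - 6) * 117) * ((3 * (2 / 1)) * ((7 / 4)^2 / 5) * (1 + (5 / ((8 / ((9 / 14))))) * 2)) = -1737099 / 400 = -4342.75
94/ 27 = 3.48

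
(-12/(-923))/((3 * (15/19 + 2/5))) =380/104299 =0.00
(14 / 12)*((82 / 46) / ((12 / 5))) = 1435 / 1656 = 0.87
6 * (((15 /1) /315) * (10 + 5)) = 30 /7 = 4.29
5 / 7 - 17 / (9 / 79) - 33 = -11435 / 63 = -181.51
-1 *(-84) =84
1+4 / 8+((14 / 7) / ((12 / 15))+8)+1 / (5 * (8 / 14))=247 / 20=12.35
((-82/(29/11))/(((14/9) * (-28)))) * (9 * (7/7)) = 36531/5684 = 6.43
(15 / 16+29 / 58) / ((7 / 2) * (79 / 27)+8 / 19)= 11799 / 87512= 0.13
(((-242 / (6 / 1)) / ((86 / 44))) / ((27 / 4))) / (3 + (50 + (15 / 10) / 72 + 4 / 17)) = -2896256 / 50453577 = -0.06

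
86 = 86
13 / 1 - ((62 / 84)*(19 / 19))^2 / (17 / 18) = 20697 / 1666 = 12.42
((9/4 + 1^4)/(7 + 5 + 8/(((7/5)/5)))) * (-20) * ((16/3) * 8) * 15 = -72800/71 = -1025.35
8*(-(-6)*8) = 384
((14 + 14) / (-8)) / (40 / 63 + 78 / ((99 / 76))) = -4851 / 83872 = -0.06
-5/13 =-0.38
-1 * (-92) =92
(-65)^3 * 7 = -1922375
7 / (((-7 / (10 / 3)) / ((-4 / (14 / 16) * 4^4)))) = 3900.95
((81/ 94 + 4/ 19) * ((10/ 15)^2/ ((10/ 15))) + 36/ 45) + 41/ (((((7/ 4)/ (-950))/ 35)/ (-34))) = 354779990291/ 13395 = 26486001.51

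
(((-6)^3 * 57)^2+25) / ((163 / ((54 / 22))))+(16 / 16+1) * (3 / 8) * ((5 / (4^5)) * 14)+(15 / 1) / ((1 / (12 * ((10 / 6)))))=8383166371689 / 3672064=2282957.59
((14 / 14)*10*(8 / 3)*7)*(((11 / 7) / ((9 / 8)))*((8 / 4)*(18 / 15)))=5632 / 9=625.78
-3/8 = -0.38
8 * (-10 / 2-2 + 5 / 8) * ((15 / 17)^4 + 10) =-2657505 / 4913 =-540.91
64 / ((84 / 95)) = 1520 / 21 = 72.38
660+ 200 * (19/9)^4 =30394460/6561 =4632.60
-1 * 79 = -79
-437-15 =-452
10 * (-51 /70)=-51 /7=-7.29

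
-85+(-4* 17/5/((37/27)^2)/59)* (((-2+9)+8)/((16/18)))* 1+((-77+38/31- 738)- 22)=-4621427789/5007802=-922.85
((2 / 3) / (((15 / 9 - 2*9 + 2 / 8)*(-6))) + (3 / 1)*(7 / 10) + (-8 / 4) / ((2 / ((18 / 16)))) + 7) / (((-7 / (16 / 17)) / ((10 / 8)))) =-184861 / 137802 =-1.34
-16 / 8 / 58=-1 / 29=-0.03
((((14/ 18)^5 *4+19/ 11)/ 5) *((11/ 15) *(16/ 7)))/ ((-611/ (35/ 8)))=-3722878/ 541184085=-0.01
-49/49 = -1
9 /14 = 0.64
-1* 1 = -1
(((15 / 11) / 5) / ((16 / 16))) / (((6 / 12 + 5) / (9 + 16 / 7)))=474 / 847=0.56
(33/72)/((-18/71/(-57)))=14839/144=103.05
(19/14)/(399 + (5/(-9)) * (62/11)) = 1881/548674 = 0.00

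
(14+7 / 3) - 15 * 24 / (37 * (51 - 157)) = 96629 / 5883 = 16.43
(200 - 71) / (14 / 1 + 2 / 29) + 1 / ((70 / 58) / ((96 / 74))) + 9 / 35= 369893 / 35224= 10.50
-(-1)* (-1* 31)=-31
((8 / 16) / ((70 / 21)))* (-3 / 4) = -9 / 80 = -0.11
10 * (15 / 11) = 150 / 11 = 13.64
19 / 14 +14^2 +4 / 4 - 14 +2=2609 / 14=186.36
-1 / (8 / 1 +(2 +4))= -1 / 14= -0.07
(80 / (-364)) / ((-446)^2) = -5 / 4525339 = -0.00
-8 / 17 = -0.47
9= 9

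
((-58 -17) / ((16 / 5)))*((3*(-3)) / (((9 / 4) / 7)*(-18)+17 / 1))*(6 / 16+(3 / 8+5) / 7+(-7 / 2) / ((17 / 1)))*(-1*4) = -752625 / 10676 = -70.50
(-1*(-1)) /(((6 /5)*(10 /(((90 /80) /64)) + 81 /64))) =0.00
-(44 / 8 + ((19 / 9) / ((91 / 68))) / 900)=-2027671 / 368550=-5.50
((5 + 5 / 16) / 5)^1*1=17 / 16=1.06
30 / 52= 15 / 26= 0.58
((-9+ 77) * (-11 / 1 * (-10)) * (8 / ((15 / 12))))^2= 2291728384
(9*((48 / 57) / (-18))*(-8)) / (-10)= -32 / 95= -0.34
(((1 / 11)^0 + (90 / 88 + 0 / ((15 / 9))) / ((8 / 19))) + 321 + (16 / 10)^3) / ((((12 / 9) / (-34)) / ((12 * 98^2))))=-5310123982947 / 5500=-965477087.81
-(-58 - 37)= 95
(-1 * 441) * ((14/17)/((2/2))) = -6174/17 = -363.18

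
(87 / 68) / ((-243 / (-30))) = 145 / 918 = 0.16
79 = 79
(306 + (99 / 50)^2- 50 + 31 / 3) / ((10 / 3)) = 2026903 / 25000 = 81.08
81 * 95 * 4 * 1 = 30780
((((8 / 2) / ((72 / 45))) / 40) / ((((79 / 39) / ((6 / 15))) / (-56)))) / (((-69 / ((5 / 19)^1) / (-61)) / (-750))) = 4163250 / 34523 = 120.59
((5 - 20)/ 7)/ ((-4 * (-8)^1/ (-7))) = 15/ 32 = 0.47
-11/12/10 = -11/120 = -0.09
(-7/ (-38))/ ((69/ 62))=217/ 1311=0.17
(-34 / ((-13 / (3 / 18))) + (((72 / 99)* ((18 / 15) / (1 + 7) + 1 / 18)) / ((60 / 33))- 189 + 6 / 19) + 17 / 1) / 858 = -19025111 / 95366700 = -0.20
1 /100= 0.01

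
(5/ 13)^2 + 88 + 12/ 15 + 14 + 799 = 762146/ 845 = 901.95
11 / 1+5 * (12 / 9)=17.67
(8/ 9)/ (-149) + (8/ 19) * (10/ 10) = 10576/ 25479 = 0.42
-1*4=-4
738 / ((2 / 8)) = 2952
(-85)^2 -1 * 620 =6605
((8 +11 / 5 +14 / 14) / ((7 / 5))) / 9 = 0.89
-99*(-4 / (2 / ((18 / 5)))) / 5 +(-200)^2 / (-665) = 274012 / 3325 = 82.41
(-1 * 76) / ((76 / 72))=-72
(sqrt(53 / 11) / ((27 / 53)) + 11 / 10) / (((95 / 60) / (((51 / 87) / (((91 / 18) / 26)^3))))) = 52348032 / 944965 + 18683136 * sqrt(583) / 2078923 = 272.39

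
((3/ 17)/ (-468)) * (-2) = 1/ 1326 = 0.00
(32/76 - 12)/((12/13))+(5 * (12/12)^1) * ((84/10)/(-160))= -58397/4560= -12.81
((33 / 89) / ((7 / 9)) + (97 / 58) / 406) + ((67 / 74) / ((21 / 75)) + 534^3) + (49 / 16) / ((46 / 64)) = 271579752190927801 / 1783501972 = 152273311.98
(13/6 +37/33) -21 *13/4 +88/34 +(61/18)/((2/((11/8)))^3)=-844774531/13787136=-61.27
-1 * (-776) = 776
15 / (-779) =-15 / 779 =-0.02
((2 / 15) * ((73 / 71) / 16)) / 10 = 73 / 85200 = 0.00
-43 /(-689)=43 /689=0.06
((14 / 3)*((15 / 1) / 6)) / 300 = 7 / 180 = 0.04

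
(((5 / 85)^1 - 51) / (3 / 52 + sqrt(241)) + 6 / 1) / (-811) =-66603906 / 8984367485 + 2341664*sqrt(241) / 8984367485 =-0.00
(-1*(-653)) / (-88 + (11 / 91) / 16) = -950768 / 128117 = -7.42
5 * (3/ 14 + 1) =85/ 14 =6.07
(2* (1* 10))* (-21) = -420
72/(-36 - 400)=-18/109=-0.17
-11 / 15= -0.73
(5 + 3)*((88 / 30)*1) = 352 / 15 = 23.47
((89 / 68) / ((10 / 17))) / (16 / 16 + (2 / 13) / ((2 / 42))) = 1157 / 2200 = 0.53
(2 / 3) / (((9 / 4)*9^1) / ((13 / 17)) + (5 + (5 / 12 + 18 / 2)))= 26 / 1595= 0.02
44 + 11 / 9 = 407 / 9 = 45.22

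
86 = 86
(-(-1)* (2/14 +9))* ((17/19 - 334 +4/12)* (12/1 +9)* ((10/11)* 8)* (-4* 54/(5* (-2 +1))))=-4195418112/209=-20073770.87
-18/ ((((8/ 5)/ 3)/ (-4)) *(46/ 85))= 11475/ 46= 249.46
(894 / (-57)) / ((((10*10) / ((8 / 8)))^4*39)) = -149 / 37050000000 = -0.00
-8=-8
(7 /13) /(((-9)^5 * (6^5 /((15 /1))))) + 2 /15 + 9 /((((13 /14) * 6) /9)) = 145963459121 /9948575520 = 14.67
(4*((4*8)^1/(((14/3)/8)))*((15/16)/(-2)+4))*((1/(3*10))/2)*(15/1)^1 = 1356/7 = 193.71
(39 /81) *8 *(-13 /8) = -6.26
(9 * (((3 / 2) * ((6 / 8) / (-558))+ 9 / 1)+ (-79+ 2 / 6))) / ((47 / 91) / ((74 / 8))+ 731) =-1047140367 / 1220886640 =-0.86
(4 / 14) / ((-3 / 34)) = -68 / 21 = -3.24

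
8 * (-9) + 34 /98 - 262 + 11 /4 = -64857 /196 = -330.90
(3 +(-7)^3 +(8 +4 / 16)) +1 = -330.75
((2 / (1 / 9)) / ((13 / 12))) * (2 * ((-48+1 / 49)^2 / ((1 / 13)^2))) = 31040760816 / 2401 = 12928263.56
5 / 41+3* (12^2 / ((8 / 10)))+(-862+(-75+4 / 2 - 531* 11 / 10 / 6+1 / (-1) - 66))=-458567 / 820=-559.23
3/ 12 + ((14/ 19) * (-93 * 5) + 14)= -24957/ 76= -328.38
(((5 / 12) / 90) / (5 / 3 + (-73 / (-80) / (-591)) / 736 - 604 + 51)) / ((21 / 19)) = -27548480 / 3626029545957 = -0.00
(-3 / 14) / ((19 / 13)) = -39 / 266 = -0.15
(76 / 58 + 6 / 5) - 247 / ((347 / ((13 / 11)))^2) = 5297241261 / 2112575905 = 2.51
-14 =-14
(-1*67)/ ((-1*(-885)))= -67/ 885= -0.08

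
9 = 9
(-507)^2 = 257049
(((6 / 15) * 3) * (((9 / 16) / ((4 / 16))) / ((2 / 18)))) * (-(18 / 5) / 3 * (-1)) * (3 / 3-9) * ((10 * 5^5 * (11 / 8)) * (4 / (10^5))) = -8019 / 20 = -400.95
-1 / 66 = -0.02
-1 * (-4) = 4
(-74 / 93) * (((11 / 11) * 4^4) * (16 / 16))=-203.70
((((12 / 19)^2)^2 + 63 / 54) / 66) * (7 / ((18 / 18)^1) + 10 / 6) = 13476619 / 77410674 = 0.17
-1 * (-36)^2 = -1296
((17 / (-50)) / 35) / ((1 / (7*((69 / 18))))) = -391 / 1500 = -0.26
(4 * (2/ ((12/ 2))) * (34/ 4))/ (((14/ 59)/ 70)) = 10030/ 3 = 3343.33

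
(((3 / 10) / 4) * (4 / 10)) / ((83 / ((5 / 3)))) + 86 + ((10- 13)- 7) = 126161 / 1660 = 76.00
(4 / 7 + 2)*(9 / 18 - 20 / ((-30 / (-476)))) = -814.71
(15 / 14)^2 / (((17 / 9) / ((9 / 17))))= 18225 / 56644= 0.32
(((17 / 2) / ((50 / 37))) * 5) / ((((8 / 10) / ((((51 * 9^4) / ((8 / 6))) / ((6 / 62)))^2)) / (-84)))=-1421260727006054529 / 64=-22207198859469602.02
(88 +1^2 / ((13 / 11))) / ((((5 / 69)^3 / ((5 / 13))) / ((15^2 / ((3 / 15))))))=17074255275 / 169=101031096.30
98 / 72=49 / 36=1.36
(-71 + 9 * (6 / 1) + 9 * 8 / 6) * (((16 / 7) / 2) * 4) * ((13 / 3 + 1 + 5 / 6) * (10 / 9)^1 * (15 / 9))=-148000 / 567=-261.02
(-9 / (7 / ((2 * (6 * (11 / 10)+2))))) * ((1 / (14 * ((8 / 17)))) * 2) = -6579 / 980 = -6.71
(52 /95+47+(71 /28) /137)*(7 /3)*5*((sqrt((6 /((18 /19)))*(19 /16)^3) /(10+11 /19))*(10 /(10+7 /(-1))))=31287792385*sqrt(3) /95167872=569.44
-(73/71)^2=-5329/5041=-1.06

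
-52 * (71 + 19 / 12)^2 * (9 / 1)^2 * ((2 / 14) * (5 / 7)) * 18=-3994244865 / 98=-40757600.66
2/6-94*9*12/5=-30451/15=-2030.07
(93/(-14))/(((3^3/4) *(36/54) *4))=-31/84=-0.37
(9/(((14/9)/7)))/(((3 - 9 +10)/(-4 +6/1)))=81/4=20.25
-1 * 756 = -756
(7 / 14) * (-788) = -394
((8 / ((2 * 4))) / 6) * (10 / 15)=1 / 9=0.11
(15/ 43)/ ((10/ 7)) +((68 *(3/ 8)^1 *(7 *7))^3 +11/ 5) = 3355345366489/ 1720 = 1950782189.82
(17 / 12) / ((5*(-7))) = -17 / 420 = -0.04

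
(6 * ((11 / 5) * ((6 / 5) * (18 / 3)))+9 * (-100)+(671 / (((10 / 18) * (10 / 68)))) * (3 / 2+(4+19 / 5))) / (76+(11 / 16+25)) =151152624 / 203375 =743.22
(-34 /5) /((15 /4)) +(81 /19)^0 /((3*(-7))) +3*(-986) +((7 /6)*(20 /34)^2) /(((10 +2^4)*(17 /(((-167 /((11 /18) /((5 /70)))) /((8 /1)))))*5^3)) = -8733803246149 /2950747800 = -2959.86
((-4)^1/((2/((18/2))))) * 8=-144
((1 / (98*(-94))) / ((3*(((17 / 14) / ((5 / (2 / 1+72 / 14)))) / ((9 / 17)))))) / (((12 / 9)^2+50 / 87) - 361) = 783 / 25429277620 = 0.00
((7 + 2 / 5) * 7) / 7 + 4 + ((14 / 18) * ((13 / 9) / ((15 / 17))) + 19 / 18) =33361 / 2430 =13.73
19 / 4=4.75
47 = 47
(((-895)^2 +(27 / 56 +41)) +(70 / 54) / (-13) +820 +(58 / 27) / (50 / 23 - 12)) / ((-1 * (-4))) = 1781091811253 / 8884512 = 200471.54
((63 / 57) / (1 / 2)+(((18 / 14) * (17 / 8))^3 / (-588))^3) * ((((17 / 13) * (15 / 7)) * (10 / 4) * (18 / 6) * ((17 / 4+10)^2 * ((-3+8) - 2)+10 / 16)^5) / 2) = 579314653974617275252147991805580391340283354275 / 295743599929856826870688378781696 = 1958840881466299.15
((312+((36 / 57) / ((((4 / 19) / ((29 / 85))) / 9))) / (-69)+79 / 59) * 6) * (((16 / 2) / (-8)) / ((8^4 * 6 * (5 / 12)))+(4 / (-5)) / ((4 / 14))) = -1553790701517 / 295283200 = -5262.04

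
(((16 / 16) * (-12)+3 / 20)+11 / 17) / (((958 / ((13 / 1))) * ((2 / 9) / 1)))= -445653 / 651440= -0.68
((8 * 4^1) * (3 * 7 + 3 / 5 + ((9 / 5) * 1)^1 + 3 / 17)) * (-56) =-42249.04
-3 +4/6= -7/3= -2.33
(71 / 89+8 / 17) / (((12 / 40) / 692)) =13279480 / 4539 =2925.64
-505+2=-503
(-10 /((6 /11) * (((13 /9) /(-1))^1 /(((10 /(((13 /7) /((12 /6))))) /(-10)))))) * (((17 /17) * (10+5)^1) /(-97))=34650 /16393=2.11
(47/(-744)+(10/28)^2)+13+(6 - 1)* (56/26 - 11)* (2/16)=892825/118482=7.54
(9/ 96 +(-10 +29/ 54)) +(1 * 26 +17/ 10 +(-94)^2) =38250709/ 4320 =8854.33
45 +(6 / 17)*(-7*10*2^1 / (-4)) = 975 / 17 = 57.35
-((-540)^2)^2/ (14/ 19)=-807790320000/ 7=-115398617142.86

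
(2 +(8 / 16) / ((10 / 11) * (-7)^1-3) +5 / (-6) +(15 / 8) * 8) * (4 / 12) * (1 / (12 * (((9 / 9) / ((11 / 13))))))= 4213 / 11124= 0.38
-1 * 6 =-6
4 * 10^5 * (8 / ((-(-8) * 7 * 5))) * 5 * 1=400000 / 7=57142.86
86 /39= 2.21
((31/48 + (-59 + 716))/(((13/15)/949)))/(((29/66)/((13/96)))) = 1647639565/7424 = 221934.21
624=624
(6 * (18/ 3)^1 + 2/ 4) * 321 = 23433/ 2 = 11716.50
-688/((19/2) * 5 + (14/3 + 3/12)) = -13.13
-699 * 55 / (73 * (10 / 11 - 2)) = 140965 / 292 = 482.76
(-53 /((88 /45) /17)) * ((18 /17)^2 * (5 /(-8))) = 965925 /2992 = 322.84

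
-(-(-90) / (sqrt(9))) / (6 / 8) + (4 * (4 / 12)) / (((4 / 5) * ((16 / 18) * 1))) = -305 / 8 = -38.12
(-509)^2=259081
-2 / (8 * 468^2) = -1 / 876096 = -0.00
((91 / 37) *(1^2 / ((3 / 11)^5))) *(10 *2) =293112820 / 8991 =32600.69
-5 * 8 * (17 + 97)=-4560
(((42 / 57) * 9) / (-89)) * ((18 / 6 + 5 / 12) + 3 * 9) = -7665 / 3382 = -2.27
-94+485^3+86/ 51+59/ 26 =151275430351/ 1326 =114084034.96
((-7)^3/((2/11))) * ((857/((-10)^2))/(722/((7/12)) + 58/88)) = -248976497/19070950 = -13.06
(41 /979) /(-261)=-41 /255519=-0.00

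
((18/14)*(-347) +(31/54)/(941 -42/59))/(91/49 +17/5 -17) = 46778697155/1231256538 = 37.99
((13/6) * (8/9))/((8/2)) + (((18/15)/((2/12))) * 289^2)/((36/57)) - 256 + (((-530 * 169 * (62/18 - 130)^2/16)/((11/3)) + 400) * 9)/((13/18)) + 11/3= -23456821330457/77220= -303766140.00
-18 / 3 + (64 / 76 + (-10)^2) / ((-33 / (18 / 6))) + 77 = 12923 / 209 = 61.83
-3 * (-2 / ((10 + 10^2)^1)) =3 / 55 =0.05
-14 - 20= -34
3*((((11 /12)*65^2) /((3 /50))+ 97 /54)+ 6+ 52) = 1744427 /9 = 193825.22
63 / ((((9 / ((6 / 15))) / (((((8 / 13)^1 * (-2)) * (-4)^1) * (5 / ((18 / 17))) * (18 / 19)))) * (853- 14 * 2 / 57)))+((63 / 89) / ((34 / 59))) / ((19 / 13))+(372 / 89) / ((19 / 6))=81091189005 / 36319477246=2.23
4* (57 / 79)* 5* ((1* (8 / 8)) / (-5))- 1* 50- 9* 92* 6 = -396650 / 79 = -5020.89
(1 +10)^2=121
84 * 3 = 252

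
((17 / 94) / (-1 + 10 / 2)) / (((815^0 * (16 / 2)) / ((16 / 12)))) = 17 / 2256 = 0.01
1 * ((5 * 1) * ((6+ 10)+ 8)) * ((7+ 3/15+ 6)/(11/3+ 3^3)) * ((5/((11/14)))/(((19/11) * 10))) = 8316/437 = 19.03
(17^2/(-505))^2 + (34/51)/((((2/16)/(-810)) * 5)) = -220258079/255025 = -863.67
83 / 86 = 0.97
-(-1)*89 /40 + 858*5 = 171689 /40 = 4292.22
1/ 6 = 0.17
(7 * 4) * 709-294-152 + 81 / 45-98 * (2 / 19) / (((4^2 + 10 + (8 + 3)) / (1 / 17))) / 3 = 3479138287 / 179265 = 19407.79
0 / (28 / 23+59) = 0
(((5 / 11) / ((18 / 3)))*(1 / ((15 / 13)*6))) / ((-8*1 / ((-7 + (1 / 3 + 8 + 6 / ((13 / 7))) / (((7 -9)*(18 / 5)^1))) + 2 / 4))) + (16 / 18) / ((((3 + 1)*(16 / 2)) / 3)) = 96917 / 1026432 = 0.09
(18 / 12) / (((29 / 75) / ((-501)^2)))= 56475225 / 58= 973710.78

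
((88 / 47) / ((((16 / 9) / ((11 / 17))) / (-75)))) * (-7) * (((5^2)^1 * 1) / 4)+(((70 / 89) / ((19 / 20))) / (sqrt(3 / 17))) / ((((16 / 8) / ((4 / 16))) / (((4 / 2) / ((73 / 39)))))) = 4550 * sqrt(51) / 123443+14293125 / 6392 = 2236.36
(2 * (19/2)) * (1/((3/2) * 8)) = 1.58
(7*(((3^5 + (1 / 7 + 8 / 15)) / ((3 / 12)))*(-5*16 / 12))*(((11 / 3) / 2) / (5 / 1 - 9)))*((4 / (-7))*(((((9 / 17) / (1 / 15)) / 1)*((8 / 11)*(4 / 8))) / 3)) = -4093760 / 357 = -11467.11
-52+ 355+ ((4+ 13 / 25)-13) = 7363 / 25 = 294.52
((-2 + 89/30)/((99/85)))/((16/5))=2465/9504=0.26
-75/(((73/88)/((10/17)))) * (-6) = 396000/1241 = 319.10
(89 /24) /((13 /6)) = 1.71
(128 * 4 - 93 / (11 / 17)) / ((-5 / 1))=-4051 / 55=-73.65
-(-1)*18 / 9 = 2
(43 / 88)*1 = 43 / 88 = 0.49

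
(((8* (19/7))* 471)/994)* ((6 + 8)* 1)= 71592/497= 144.05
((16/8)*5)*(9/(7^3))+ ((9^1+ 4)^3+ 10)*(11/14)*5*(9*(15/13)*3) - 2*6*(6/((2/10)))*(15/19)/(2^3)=45762845985/169442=270079.71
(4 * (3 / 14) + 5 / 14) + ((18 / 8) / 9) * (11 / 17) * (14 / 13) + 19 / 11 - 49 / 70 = 411091 / 170170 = 2.42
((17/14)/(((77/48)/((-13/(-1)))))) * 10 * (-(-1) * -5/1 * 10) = -2652000/539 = -4920.22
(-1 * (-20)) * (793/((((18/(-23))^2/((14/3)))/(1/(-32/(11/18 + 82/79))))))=-34430216275/5528736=-6227.50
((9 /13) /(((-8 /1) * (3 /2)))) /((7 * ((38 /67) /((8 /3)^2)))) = -536 /5187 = -0.10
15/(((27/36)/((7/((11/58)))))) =8120/11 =738.18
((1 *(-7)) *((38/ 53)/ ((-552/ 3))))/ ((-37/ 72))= -2394/ 45103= -0.05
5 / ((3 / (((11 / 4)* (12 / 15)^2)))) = 44 / 15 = 2.93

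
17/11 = 1.55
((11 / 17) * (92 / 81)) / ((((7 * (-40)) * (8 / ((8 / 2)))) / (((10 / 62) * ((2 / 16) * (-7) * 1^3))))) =253 / 1365984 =0.00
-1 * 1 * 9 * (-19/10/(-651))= -57/2170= -0.03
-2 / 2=-1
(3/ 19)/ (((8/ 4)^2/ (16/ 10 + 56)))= 216/ 95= 2.27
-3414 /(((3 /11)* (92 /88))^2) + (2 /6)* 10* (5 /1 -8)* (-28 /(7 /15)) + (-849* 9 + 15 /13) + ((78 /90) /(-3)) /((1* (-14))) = -212443235819 /4332510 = -49034.68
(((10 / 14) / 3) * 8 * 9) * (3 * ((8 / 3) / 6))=160 / 7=22.86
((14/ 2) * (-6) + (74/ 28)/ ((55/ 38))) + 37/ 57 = -867374/ 21945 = -39.52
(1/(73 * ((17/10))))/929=10/1152889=0.00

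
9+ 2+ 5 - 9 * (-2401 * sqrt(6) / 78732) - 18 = -2+ 2401 * sqrt(6) / 8748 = -1.33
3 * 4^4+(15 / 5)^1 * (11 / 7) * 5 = 5541 / 7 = 791.57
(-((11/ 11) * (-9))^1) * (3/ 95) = 27/ 95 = 0.28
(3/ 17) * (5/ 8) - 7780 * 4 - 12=-31131.89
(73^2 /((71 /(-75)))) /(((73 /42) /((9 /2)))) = -14574.30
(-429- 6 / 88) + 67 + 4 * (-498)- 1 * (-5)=-103359 / 44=-2349.07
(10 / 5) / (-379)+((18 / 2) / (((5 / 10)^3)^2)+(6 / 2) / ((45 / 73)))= 3302197 / 5685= 580.86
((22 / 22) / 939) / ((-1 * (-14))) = 1 / 13146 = 0.00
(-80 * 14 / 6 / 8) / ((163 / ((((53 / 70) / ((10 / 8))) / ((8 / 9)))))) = -159 / 1630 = -0.10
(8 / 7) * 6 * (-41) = -1968 / 7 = -281.14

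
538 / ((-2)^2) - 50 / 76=2543 / 19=133.84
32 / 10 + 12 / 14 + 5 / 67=9689 / 2345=4.13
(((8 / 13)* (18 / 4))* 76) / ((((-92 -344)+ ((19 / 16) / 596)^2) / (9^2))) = -2239190728704 / 57269028115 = -39.10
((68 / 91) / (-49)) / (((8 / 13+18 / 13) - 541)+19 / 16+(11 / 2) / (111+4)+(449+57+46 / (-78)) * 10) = -375360 / 111163695601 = -0.00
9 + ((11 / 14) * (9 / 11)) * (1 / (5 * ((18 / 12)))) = 318 / 35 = 9.09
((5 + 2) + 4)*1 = 11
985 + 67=1052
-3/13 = -0.23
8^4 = 4096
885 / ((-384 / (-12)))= 885 / 32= 27.66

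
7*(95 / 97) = 665 / 97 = 6.86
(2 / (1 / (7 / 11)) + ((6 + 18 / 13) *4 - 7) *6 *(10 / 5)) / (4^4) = 19429 / 18304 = 1.06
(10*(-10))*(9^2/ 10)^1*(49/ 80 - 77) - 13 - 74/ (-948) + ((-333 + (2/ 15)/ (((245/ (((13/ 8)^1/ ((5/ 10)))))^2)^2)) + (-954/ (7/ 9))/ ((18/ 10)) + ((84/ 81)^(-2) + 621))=11197567661720643773/ 182167711600000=61468.45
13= 13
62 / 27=2.30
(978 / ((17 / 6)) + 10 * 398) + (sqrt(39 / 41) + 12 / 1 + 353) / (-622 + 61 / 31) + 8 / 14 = 9892932359 / 2287299 - 31 * sqrt(1599) / 788061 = 4325.16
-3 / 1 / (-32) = 3 / 32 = 0.09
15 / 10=3 / 2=1.50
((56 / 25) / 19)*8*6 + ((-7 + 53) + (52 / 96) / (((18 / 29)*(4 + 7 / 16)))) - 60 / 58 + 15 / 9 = 1386028084 / 26406675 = 52.49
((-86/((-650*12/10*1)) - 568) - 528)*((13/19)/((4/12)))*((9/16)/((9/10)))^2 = -2136985/2432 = -878.69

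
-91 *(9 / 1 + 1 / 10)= -8281 / 10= -828.10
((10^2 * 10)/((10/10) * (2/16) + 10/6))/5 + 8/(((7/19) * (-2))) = 30332/301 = 100.77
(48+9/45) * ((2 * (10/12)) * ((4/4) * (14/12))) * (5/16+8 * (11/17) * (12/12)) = 514.44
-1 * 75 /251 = -75 /251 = -0.30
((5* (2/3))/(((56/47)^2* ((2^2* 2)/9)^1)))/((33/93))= 1027185/137984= 7.44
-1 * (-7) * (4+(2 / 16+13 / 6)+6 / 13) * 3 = 14749 / 104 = 141.82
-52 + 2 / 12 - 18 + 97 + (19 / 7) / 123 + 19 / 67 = 3169591 / 115374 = 27.47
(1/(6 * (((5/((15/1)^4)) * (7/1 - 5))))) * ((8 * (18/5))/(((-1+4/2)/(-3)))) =-72900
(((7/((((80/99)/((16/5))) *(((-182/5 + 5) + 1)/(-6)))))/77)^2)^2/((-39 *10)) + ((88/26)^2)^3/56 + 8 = 245491513126875512503/7045187247716800000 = 34.85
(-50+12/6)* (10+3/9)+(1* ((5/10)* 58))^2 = 345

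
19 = 19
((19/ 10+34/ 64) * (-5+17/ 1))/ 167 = 1167/ 6680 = 0.17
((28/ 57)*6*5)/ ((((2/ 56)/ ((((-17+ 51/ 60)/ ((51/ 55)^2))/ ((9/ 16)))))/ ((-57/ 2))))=180241600/ 459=392683.22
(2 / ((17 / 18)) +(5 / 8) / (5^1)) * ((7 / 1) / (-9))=-1.74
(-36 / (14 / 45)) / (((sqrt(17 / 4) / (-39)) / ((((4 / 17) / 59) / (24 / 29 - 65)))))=-7328880 * sqrt(17) / 222123377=-0.14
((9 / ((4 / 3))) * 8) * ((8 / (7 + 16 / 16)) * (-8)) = -432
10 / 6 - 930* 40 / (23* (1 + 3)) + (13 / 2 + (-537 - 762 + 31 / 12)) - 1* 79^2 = -729891 / 92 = -7933.60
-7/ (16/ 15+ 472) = -105/ 7096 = -0.01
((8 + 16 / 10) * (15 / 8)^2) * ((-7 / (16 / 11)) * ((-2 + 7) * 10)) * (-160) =1299375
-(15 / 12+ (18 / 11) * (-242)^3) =92765371 / 4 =23191342.75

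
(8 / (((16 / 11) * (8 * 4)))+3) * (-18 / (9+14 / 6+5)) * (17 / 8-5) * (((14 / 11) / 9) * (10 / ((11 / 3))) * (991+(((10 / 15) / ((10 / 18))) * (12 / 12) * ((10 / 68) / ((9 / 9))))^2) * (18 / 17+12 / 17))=16118505225 / 2377892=6778.48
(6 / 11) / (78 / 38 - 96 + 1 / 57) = -171 / 29447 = -0.01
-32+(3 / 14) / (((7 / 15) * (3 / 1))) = -31.85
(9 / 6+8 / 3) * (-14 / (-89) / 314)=175 / 83838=0.00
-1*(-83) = 83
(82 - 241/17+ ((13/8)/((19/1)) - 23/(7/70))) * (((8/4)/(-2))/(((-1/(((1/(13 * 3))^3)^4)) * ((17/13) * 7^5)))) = -418843/703175228178059025695065032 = -0.00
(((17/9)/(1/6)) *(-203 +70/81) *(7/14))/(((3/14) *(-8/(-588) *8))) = -49110.58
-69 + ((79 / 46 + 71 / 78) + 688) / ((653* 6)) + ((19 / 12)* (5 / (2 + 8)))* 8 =-62.49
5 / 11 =0.45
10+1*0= 10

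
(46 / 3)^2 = 2116 / 9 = 235.11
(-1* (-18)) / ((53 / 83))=1494 / 53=28.19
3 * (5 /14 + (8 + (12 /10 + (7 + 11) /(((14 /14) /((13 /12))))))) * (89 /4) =271539 /140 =1939.56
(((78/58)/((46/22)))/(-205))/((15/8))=-1144/683675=-0.00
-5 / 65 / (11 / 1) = -1 / 143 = -0.01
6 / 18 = 1 / 3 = 0.33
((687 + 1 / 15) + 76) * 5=11446 / 3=3815.33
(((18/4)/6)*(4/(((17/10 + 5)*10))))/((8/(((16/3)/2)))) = 1/67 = 0.01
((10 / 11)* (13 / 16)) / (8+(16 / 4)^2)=65 / 2112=0.03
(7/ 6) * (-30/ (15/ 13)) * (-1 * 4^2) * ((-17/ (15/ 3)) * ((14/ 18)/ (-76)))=43316/ 2565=16.89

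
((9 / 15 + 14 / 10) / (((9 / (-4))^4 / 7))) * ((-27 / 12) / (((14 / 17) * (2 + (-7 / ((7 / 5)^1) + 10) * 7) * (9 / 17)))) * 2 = -36992 / 242757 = -0.15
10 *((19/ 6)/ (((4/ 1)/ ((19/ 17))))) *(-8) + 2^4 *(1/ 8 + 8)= 59.22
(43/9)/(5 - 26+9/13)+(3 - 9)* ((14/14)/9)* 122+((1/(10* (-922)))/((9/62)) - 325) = -406.57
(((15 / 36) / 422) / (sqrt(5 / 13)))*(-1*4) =-sqrt(65) / 1266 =-0.01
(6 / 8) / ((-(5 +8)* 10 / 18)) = -27 / 260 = -0.10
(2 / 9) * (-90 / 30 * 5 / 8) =-5 / 12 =-0.42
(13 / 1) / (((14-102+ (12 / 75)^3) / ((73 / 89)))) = -14828125 / 122369304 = -0.12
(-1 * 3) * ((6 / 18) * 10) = -10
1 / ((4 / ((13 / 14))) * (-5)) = -13 / 280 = -0.05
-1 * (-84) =84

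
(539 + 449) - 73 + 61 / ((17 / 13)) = 16348 / 17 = 961.65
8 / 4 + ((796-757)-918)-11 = -888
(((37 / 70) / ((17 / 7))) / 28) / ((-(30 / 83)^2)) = -254893 / 4284000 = -0.06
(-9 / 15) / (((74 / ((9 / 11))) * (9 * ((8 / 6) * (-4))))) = 9 / 65120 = 0.00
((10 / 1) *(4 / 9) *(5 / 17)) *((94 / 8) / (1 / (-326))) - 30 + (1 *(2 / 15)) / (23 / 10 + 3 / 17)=-324457022 / 64413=-5037.14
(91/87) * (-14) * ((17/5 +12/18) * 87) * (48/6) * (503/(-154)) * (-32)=-714791168/165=-4332067.68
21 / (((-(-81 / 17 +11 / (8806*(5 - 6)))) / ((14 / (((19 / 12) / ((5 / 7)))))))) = 22191120 / 797411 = 27.83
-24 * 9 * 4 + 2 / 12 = -5183 / 6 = -863.83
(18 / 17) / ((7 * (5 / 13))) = 234 / 595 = 0.39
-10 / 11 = -0.91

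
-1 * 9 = -9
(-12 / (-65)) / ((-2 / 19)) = -114 / 65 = -1.75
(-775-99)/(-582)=437/291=1.50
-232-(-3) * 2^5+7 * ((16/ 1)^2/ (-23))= -213.91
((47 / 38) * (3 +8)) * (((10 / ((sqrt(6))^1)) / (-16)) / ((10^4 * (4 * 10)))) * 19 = -517 * sqrt(6) / 7680000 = -0.00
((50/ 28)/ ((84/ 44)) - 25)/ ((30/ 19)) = -26885/ 1764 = -15.24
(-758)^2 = 574564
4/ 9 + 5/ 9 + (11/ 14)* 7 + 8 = 29/ 2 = 14.50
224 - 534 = -310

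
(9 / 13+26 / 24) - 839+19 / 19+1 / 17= -2217511 / 2652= -836.17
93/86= 1.08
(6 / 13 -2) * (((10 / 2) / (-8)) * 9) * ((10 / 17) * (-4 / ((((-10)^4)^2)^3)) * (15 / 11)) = -27 / 972400000000000000000000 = -0.00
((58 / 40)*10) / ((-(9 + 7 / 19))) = -551 / 356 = -1.55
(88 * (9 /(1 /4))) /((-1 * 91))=-3168 /91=-34.81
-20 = -20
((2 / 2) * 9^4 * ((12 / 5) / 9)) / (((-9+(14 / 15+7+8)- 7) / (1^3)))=-26244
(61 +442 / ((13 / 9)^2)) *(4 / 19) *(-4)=-56752 / 247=-229.77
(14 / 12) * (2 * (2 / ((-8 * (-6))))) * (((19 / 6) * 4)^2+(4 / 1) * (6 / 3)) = 2653 / 162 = 16.38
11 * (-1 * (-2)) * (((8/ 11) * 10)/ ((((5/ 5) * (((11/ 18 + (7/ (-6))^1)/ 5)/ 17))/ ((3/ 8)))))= -9180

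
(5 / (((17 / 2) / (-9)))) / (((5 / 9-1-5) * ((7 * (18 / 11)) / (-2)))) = -990 / 5831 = -0.17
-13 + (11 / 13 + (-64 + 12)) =-834 / 13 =-64.15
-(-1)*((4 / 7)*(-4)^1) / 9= -16 / 63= -0.25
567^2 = 321489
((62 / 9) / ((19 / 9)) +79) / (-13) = -1563 / 247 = -6.33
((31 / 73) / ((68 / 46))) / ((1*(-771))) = -713 / 1913622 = -0.00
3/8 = 0.38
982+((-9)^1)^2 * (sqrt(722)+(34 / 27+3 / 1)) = 3503.47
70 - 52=18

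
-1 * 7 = -7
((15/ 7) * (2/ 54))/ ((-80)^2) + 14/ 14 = 80641/ 80640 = 1.00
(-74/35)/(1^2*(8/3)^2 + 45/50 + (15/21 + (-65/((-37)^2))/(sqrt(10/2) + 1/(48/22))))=-37880406540605196/156408163461923591 -43011447897600*sqrt(5)/156408163461923591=-0.24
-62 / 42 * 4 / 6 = -62 / 63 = -0.98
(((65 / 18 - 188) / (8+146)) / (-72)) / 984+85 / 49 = 2384766913 / 1374734592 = 1.73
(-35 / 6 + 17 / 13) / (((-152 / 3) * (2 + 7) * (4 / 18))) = 353 / 7904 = 0.04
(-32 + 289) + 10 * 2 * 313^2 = 1959637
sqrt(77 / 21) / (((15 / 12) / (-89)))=-356* sqrt(33) / 15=-136.34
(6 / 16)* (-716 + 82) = -951 / 4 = -237.75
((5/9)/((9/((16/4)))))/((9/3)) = 20/243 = 0.08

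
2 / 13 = 0.15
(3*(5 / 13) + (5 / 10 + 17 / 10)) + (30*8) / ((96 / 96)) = 15818 / 65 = 243.35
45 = 45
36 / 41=0.88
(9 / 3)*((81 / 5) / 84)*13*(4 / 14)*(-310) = -32643 / 49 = -666.18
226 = 226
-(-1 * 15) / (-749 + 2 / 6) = -45 / 2246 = -0.02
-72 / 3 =-24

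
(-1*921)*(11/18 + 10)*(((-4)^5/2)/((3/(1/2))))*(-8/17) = -60044288/153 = -392446.33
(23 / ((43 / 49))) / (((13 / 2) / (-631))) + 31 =-1404945 / 559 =-2513.32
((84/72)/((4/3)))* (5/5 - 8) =-49/8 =-6.12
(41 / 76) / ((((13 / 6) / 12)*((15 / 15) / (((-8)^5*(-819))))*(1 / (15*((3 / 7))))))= 9794027520 / 19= 515475132.63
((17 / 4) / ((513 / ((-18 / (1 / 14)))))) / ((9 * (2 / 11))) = -1309 / 1026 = -1.28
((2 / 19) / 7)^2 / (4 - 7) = -4 / 53067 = -0.00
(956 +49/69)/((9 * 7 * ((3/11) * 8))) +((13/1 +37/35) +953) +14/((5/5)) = 515389363/521640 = 988.02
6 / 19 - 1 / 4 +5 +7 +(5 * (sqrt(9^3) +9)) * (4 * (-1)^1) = -53803 / 76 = -707.93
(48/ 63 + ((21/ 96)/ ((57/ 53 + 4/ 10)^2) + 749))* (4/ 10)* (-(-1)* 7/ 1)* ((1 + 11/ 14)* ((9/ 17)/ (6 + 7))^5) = 7581683562007725/ 18053561990823739744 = 0.00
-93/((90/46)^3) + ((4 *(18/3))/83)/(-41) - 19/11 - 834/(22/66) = -2860933334266/1137027375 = -2516.15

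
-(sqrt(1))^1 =-1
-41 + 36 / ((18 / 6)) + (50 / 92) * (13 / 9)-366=-163205 / 414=-394.21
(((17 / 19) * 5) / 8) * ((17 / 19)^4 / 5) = 0.07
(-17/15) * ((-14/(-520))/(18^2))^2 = -833/106445664000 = -0.00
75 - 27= 48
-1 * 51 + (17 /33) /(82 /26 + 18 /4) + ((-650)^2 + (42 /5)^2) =69367159813 /164175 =422519.63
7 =7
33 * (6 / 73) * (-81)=-16038 / 73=-219.70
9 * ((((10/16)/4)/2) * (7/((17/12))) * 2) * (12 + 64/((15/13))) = 15939/34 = 468.79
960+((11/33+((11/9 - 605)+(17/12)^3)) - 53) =529457/1728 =306.40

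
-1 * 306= -306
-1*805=-805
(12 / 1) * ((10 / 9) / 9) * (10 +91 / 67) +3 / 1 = 19.83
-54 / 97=-0.56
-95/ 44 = -2.16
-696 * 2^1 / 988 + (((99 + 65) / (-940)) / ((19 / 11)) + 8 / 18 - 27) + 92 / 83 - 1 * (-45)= 782335949 / 43359615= 18.04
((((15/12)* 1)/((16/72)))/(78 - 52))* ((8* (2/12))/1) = 0.29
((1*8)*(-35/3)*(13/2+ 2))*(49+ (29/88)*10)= -456365/11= -41487.73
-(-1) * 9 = 9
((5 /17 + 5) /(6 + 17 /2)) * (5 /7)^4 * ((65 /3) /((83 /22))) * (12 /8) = 80437500 /98246519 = 0.82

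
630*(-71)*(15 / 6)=-111825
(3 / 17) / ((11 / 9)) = 27 / 187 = 0.14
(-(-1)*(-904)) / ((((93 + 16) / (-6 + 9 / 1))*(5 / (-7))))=34.83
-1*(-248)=248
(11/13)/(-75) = -0.01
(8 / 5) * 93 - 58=454 / 5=90.80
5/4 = 1.25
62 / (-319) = -62 / 319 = -0.19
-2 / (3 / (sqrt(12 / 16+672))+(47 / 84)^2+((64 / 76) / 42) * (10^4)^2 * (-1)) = 71892624384 * sqrt(299) / 21603771813481184415263075+21549765748773513888 / 21603771813481184415263075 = 0.00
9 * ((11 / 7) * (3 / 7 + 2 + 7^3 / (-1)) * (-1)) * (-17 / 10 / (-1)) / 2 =1003068 / 245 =4094.16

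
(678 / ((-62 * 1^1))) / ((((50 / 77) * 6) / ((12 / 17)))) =-26103 / 13175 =-1.98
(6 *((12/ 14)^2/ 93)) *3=216/ 1519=0.14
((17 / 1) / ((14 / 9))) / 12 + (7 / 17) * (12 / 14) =1203 / 952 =1.26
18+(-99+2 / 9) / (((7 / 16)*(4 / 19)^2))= -45685 / 9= -5076.11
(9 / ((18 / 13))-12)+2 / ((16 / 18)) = -13 / 4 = -3.25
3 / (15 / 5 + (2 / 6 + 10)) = 9 / 40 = 0.22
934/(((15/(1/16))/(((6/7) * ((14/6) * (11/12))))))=5137/720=7.13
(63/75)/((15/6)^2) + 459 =286959/625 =459.13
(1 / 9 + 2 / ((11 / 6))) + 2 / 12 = 271 / 198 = 1.37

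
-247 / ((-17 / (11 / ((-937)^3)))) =-2717 / 13985168201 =-0.00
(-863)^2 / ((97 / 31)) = 23087839 / 97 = 238018.96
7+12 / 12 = 8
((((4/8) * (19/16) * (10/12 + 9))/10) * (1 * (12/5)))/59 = 0.02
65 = 65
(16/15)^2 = 256/225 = 1.14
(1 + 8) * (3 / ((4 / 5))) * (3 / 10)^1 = 81 / 8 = 10.12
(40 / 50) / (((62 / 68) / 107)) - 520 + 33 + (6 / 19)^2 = -21991233 / 55955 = -393.02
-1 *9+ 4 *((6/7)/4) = -57/7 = -8.14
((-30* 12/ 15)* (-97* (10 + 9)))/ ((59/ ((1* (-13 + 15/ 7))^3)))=-19416786432/ 20237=-959469.61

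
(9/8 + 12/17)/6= 83/272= 0.31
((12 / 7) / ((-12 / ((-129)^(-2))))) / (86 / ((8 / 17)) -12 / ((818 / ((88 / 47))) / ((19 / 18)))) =-76892 / 1636617149979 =-0.00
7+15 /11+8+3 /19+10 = 5543 /209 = 26.52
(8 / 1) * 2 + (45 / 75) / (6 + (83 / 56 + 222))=1028248 / 64255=16.00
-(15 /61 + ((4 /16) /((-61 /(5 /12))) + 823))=-823.24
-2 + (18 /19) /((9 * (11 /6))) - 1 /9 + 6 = 7423 /1881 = 3.95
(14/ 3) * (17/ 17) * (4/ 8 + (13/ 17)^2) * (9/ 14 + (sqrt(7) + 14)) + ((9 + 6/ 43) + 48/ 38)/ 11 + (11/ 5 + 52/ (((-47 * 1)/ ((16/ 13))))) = 1463 * sqrt(7)/ 289 + 92664016437/ 1220704210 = 89.30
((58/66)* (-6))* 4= -232/11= -21.09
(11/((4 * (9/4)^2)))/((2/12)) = 88/27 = 3.26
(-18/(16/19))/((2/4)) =-171/4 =-42.75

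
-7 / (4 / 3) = -21 / 4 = -5.25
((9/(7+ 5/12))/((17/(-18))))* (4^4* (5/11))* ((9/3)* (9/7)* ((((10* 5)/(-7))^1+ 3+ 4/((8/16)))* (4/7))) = -7255941120/5708549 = -1271.07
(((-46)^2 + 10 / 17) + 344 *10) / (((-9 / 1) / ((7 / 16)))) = -330617 / 1224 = -270.11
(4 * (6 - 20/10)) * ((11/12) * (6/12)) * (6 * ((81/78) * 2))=1188/13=91.38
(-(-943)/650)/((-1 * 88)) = -943/57200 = -0.02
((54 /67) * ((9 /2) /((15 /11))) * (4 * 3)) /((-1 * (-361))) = 10692 /120935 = 0.09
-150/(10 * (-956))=15/956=0.02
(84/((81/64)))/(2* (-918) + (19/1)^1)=-1792/49059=-0.04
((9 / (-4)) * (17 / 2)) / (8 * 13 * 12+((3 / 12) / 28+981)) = -2142 / 249649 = -0.01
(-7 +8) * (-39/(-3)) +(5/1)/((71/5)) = 948/71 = 13.35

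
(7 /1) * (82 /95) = 574 /95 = 6.04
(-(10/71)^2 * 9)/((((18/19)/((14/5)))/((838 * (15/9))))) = -11145400/15123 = -736.98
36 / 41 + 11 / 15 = 991 / 615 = 1.61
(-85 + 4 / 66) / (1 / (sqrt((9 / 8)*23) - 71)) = 199013 / 33 - 2803*sqrt(46) / 44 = 5598.63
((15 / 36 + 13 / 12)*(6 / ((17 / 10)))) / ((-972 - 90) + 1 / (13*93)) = -108810 / 21827269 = -0.00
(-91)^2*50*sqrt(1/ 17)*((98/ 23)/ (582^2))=1.26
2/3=0.67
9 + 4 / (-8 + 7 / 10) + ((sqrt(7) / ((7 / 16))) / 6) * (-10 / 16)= 617 / 73-5 * sqrt(7) / 21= 7.82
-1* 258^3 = -17173512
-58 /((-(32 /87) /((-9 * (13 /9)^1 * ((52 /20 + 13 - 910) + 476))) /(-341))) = -5849472057 /20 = -292473602.85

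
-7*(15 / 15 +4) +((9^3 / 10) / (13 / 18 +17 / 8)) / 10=-166253 / 5125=-32.44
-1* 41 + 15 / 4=-149 / 4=-37.25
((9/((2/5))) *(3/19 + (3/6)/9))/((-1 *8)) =-365/608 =-0.60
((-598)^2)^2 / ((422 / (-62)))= -3964299245296 / 211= -18788148081.97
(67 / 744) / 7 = 67 / 5208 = 0.01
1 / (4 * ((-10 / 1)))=-1 / 40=-0.02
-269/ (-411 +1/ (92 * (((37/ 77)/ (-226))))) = 457838/ 708223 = 0.65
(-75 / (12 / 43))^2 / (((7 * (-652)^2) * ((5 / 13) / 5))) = 15023125 / 47611648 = 0.32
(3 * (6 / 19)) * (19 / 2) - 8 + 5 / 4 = 9 / 4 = 2.25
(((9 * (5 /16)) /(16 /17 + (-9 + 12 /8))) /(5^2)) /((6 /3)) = -0.01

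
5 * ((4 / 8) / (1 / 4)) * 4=40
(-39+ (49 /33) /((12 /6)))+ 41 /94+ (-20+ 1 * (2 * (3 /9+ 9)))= -20243 /517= -39.15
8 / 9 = 0.89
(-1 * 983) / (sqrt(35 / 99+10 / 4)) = -2949 * sqrt(12430) / 565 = -581.92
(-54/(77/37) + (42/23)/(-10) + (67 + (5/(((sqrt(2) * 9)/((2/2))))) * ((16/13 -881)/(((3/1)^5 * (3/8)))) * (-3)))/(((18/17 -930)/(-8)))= 1944290 * sqrt(2)/28061397 + 3076133/8739885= 0.45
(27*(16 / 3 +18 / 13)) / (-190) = -1179 / 1235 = -0.95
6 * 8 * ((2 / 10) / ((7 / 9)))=432 / 35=12.34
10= 10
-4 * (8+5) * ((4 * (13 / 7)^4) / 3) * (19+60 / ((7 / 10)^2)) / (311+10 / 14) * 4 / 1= -82349817056 / 55009311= -1497.02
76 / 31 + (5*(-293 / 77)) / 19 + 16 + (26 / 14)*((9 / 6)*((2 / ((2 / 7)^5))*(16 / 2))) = 23427.20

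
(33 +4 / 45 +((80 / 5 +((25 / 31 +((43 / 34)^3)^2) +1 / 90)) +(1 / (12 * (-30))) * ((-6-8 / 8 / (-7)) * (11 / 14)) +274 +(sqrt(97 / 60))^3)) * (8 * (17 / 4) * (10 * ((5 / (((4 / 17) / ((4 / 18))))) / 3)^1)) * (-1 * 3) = -173181913430126795 / 328842890208-28033 * sqrt(1455) / 324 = -529940.61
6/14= 3/7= 0.43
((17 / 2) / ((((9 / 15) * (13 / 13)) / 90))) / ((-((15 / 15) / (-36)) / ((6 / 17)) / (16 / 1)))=259200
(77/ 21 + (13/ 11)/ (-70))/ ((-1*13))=-8431/ 30030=-0.28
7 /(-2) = -7 /2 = -3.50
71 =71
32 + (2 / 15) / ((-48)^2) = 552961 / 17280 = 32.00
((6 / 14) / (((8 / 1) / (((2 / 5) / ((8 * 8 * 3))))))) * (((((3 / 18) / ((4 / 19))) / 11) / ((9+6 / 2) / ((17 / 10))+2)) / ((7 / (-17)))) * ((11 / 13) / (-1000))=5491 / 3013570560000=0.00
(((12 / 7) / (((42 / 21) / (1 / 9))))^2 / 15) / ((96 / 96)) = 4 / 6615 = 0.00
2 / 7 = 0.29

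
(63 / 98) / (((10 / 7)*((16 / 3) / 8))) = 27 / 40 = 0.68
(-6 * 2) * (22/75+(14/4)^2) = -3763/25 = -150.52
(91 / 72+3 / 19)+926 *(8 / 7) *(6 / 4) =15214831 / 9576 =1588.85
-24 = -24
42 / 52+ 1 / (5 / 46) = 1301 / 130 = 10.01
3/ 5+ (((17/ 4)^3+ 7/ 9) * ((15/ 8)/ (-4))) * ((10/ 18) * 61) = -340404737/ 276480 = -1231.21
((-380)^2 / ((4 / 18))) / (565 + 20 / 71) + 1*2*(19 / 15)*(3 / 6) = 138559913 / 120405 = 1150.78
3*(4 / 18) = 2 / 3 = 0.67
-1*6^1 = -6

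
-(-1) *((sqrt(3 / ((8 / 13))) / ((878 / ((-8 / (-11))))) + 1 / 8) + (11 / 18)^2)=sqrt(78) / 4829 + 323 / 648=0.50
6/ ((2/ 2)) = 6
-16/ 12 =-4/ 3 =-1.33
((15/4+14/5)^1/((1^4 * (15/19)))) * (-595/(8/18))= -888573/80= -11107.16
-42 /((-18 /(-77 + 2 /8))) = -2149 /12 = -179.08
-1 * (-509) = 509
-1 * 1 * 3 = -3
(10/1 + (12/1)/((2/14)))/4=47/2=23.50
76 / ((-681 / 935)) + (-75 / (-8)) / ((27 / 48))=-59710 / 681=-87.68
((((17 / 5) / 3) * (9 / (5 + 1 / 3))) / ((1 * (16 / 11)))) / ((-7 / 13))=-21879 / 8960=-2.44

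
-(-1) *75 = 75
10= 10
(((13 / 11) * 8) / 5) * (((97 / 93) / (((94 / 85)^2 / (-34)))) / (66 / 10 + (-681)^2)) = -0.00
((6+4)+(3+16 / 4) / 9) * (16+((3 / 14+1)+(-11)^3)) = -594707 / 42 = -14159.69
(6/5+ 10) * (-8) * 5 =-448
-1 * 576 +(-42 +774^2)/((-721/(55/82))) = -33500571/29561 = -1133.27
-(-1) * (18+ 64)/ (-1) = -82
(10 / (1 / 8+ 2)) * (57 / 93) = 1520 / 527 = 2.88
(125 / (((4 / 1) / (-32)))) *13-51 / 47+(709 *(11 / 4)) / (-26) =-63915857 / 4888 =-13076.08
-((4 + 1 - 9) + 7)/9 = -1/3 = -0.33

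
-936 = -936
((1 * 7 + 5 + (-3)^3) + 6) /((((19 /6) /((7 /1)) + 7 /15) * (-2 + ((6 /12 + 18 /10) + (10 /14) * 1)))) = -132300 /13703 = -9.65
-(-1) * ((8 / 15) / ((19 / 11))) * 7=2.16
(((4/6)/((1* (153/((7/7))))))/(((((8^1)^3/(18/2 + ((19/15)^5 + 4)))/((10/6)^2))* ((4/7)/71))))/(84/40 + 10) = 3068471539/777368275200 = 0.00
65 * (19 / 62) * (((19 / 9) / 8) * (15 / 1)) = 78.85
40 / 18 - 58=-502 / 9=-55.78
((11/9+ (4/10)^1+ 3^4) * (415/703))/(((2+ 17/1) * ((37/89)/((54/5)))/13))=2142259548/2471045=866.94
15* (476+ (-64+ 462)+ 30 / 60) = 26235 / 2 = 13117.50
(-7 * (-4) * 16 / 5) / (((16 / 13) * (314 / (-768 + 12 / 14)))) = -27924 / 157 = -177.86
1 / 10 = 0.10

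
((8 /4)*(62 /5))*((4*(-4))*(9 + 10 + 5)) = -47616 /5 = -9523.20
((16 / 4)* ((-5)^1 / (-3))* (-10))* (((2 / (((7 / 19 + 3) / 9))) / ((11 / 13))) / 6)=-70.17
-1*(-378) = 378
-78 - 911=-989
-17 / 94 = -0.18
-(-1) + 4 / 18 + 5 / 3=26 / 9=2.89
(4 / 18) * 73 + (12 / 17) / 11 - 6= 17312 / 1683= 10.29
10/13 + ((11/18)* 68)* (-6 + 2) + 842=79156/117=676.55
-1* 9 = -9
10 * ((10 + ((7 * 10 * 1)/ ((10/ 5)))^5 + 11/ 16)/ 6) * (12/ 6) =4201750855/ 24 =175072952.29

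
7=7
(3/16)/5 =3/80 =0.04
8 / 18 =4 / 9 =0.44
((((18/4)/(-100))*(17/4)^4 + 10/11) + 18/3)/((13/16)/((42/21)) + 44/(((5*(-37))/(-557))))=-161963023/2769046720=-0.06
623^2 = 388129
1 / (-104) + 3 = 311 / 104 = 2.99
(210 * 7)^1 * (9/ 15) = 882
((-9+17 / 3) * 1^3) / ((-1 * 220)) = 1 / 66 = 0.02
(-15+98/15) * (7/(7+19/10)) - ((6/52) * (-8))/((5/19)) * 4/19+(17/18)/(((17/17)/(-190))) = -9651037/52065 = -185.37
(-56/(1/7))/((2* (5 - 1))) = -49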